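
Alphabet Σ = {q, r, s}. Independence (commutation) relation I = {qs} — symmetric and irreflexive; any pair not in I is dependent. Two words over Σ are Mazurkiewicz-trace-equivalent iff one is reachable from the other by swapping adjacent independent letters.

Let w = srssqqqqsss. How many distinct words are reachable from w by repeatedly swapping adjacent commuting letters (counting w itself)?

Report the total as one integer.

piece 0:s — minimal
piece 1:r rests on {0:s}
piece 2:s rests on {1:r}
piece 3:s rests on {2:s}
piece 4:q rests on {1:r}
piece 5:q rests on {4:q}
piece 6:q rests on {5:q}
piece 7:q rests on {6:q}
piece 8:s rests on {3:s}
piece 9:s rests on {8:s}
piece 10:s rests on {9:s}
minimal pieces: {0:s}
ways to finish when only these pieces remain (= sum over removing one remaining piece with nothing left below it):
  1 left: {7}→1  {10}→1
  2 left: {6,7}→1  {7,10}→2  {9,10}→1
  3 left: {5,6,7}→1  {6,7,10}→3  {7,9,10}→3  {8,9,10}→1
  4 left: {3,8,9,10}→1  {4,5,6,7}→1  {5,6,7,10}→4  {6,7,9,10}→6  {7,8,9,10}→4
  5 left: {2,3,8,9,10}→1  {3,7,8,9,10}→5  {4,5,6,7,10}→5  {5,6,7,9,10}→10  {6,7,8,9,10}→10
  6 left: {2,3,7,8,9,10}→6  {3,6,7,8,9,10}→15  {4,5,6,7,9,10}→15  {5,6,7,8,9,10}→20
  7 left: {2,3,6,7,8,9,10}→21  {3,5,6,7,8,9,10}→35  {4,5,6,7,8,9,10}→35
  8 left: {2,3,5,6,7,8,9,10}→56  {3,4,5,6,7,8,9,10}→70
  9 left: {2,3,4,5,6,7,8,9,10}→126
  placing 0:s first → 126 extensions

126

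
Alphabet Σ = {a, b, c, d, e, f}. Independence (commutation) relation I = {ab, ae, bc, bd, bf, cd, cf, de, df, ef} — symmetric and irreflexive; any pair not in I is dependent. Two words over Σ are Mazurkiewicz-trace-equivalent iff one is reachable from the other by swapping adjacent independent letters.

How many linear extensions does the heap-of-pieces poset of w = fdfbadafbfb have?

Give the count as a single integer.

0(f) covers ∅
1(d) covers ∅
2(f) covers 0:f
3(b) covers ∅
4(a) covers 1:d, 2:f
5(d) covers 4:a
6(a) covers 5:d
7(f) covers 6:a
8(b) covers 3:b
9(f) covers 7:f
10(b) covers 8:b
floor of heap: 0:f, 1:d, 3:b
completions by unplaced set U, small U first (add the entries for U minus each lowest piece of U):
  |U|=1: {9}:1  {10}:1
  |U|=2: {7,9}:1  {8,10}:1  {9,10}:2
  |U|=3: {3,8,10}:1  {6,7,9}:1  {7,9,10}:3  {8,9,10}:3
  |U|=4: {3,8,9,10}:4  {5,6,7,9}:1  {6,7,9,10}:4  {7,8,9,10}:6
  |U|=5: {3,7,8,9,10}:10  {4,5,6,7,9}:1  {5,6,7,9,10}:5  {6,7,8,9,10}:10
  |U|=6: {1,4,5,6,7,9}:1  {2,4,5,6,7,9}:1  {3,6,7,8,9,10}:20  {4,5,6,7,9,10}:6  {5,6,7,8,9,10}:15
  |U|=7: {0,2,4,5,6,7,9}:1  {1,2,4,5,6,7,9}:2  {1,4,5,6,7,9,10}:7  {2,4,5,6,7,9,10}:7  {3,5,6,7,8,9,10}:35  {4,5,6,7,8,9,10}:21
  |U|=8: {0,1,2,4,5,6,7,9}:3  {0,2,4,5,6,7,9,10}:8  {1,2,4,5,6,7,9,10}:16  {1,4,5,6,7,8,9,10}:28  {2,4,5,6,7,8,9,10}:28  {3,4,5,6,7,8,9,10}:56
  |U|=9: {0,1,2,4,5,6,7,9,10}:27  {0,2,4,5,6,7,8,9,10}:36  {1,2,4,5,6,7,8,9,10}:72  {1,3,4,5,6,7,8,9,10}:84  {2,3,4,5,6,7,8,9,10}:84
  start at 0(f): 240
  start at 1(d): 120
  start at 3(b): 135
sum over floor = 495

495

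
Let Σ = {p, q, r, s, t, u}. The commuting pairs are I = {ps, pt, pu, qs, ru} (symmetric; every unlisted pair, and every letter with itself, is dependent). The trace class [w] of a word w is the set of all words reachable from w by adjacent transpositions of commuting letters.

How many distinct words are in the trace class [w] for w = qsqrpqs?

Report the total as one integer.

9

piece 0:q — minimal
piece 1:s — minimal
piece 2:q rests on {0:q}
piece 3:r rests on {1:s, 2:q}
piece 4:p rests on {3:r}
piece 5:q rests on {4:p}
piece 6:s rests on {3:r}
minimal pieces: {0:q, 1:s}
ways to finish when only these pieces remain (= sum over removing one remaining piece with nothing left below it):
  1 left: {5}→1  {6}→1
  2 left: {4,5}→1  {5,6}→2
  3 left: {4,5,6}→3
  4 left: {3,4,5,6}→3
  5 left: {1,3,4,5,6}→3  {2,3,4,5,6}→3
  placing 0:q first → 6 extensions
  placing 1:s first → 3 extensions
total linear extensions = 9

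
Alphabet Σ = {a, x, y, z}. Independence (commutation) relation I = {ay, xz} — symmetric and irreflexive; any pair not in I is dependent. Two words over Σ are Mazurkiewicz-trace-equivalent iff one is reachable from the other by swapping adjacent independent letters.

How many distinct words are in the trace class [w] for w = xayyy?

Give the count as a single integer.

4

#0=x has no predecessor
#1=a depends on [0:x]
#2=y depends on [0:x]
#3=y depends on [2:y]
#4=y depends on [3:y]
sources: [0:x]
N(rest) = Σ N(rest − s) over sources s of rest; N(one piece) = 1:
  size 1 → [1]=1  [4]=1
  size 2 → [1,4]=2  [3,4]=1
  size 3 → [1,3,4]=3  [2,3,4]=1
  first=0(x) contributes 4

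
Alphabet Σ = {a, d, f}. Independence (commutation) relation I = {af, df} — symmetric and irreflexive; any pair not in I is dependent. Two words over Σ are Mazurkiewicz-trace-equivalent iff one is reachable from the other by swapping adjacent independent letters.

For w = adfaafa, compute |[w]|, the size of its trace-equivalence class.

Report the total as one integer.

21

piece 0:a — minimal
piece 1:d rests on {0:a}
piece 2:f — minimal
piece 3:a rests on {1:d}
piece 4:a rests on {3:a}
piece 5:f rests on {2:f}
piece 6:a rests on {4:a}
minimal pieces: {0:a, 2:f}
ways to finish when only these pieces remain (= sum over removing one remaining piece with nothing left below it):
  1 left: {5}→1  {6}→1
  2 left: {2,5}→1  {4,6}→1  {5,6}→2
  3 left: {2,5,6}→3  {3,4,6}→1  {4,5,6}→3
  4 left: {1,3,4,6}→1  {2,4,5,6}→6  {3,4,5,6}→4
  5 left: {0,1,3,4,6}→1  {1,3,4,5,6}→5  {2,3,4,5,6}→10
  placing 0:a first → 15 extensions
  placing 2:f first → 6 extensions
total linear extensions = 21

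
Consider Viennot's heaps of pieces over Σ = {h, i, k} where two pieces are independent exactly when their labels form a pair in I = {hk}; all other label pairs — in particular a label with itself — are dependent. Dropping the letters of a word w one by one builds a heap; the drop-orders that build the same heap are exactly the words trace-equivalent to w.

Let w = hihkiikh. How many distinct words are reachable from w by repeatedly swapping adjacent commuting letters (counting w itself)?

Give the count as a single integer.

piece 0:h — minimal
piece 1:i rests on {0:h}
piece 2:h rests on {1:i}
piece 3:k rests on {1:i}
piece 4:i rests on {2:h, 3:k}
piece 5:i rests on {4:i}
piece 6:k rests on {5:i}
piece 7:h rests on {5:i}
minimal pieces: {0:h}
ways to finish when only these pieces remain (= sum over removing one remaining piece with nothing left below it):
  1 left: {6}→1  {7}→1
  2 left: {6,7}→2
  3 left: {5,6,7}→2
  4 left: {4,5,6,7}→2
  5 left: {2,4,5,6,7}→2  {3,4,5,6,7}→2
  6 left: {2,3,4,5,6,7}→4
  placing 0:h first → 4 extensions

4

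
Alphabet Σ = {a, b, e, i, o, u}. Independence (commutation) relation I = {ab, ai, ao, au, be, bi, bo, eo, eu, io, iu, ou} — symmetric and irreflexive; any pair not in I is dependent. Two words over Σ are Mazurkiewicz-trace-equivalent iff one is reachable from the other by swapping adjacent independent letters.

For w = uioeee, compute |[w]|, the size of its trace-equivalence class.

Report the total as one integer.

0(u) covers ∅
1(i) covers ∅
2(o) covers ∅
3(e) covers 1:i
4(e) covers 3:e
5(e) covers 4:e
floor of heap: 0:u, 1:i, 2:o
completions by unplaced set U, small U first (add the entries for U minus each lowest piece of U):
  |U|=1: {0}:1  {2}:1  {5}:1
  |U|=2: {0,2}:2  {0,5}:2  {2,5}:2  {4,5}:1
  |U|=3: {0,2,5}:6  {0,4,5}:3  {2,4,5}:3  {3,4,5}:1
  |U|=4: {0,2,4,5}:12  {0,3,4,5}:4  {1,3,4,5}:1  {2,3,4,5}:4
  start at 0(u): 5
  start at 1(i): 20
  start at 2(o): 5
sum over floor = 30

30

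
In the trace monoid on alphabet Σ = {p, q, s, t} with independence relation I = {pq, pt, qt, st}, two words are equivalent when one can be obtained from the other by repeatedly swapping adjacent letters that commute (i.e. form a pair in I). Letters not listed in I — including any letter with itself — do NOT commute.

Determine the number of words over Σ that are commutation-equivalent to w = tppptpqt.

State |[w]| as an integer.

piece 0:t — minimal
piece 1:p — minimal
piece 2:p rests on {1:p}
piece 3:p rests on {2:p}
piece 4:t rests on {0:t}
piece 5:p rests on {3:p}
piece 6:q — minimal
piece 7:t rests on {4:t}
minimal pieces: {0:t, 1:p, 6:q}
ways to finish when only these pieces remain (= sum over removing one remaining piece with nothing left below it):
  1 left: {5}→1  {6}→1  {7}→1
  2 left: {3,5}→1  {4,7}→1  {5,6}→2  {5,7}→2  {6,7}→2
  3 left: {0,4,7}→1  {2,3,5}→1  {3,5,6}→3  {3,5,7}→3  {4,5,7}→3  {4,6,7}→3  {5,6,7}→6
  4 left: {0,4,5,7}→4  {0,4,6,7}→4  {1,2,3,5}→1  {2,3,5,6}→4  {2,3,5,7}→4  {3,4,5,7}→6  {3,5,6,7}→12  {4,5,6,7}→12
  5 left: {0,3,4,5,7}→10  {0,4,5,6,7}→20  {1,2,3,5,6}→5  {1,2,3,5,7}→5  {2,3,4,5,7}→10  {2,3,5,6,7}→20  {3,4,5,6,7}→30
  6 left: {0,2,3,4,5,7}→20  {0,3,4,5,6,7}→60  {1,2,3,4,5,7}→15  {1,2,3,5,6,7}→30  {2,3,4,5,6,7}→60
  placing 0:t first → 105 extensions
  placing 1:p first → 140 extensions
  placing 6:q first → 35 extensions
total linear extensions = 280

280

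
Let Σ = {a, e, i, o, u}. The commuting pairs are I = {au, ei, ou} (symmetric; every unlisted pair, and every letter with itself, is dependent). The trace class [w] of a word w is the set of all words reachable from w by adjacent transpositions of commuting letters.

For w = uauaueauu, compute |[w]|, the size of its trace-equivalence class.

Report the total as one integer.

piece 0:u — minimal
piece 1:a — minimal
piece 2:u rests on {0:u}
piece 3:a rests on {1:a}
piece 4:u rests on {2:u}
piece 5:e rests on {3:a, 4:u}
piece 6:a rests on {5:e}
piece 7:u rests on {5:e}
piece 8:u rests on {7:u}
minimal pieces: {0:u, 1:a}
ways to finish when only these pieces remain (= sum over removing one remaining piece with nothing left below it):
  1 left: {6}→1  {8}→1
  2 left: {6,8}→2  {7,8}→1
  3 left: {6,7,8}→3
  4 left: {5,6,7,8}→3
  5 left: {3,5,6,7,8}→3  {4,5,6,7,8}→3
  6 left: {1,3,5,6,7,8}→3  {2,4,5,6,7,8}→3  {3,4,5,6,7,8}→6
  7 left: {0,2,4,5,6,7,8}→3  {1,3,4,5,6,7,8}→9  {2,3,4,5,6,7,8}→9
  placing 0:u first → 18 extensions
  placing 1:a first → 12 extensions
total linear extensions = 30

30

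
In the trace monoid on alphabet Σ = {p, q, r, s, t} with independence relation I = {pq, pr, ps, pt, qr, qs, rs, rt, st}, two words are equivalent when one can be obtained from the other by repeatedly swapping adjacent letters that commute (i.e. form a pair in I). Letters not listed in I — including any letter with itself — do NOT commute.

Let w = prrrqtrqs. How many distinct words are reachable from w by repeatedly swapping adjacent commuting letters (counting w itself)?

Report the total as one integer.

2520

#0=p has no predecessor
#1=r has no predecessor
#2=r depends on [1:r]
#3=r depends on [2:r]
#4=q has no predecessor
#5=t depends on [4:q]
#6=r depends on [3:r]
#7=q depends on [5:t]
#8=s has no predecessor
sources: [0:p, 1:r, 4:q, 8:s]
N(rest) = Σ N(rest − s) over sources s of rest; N(one piece) = 1:
  size 1 → [0]=1  [6]=1  [7]=1  [8]=1
  size 2 → [0,6]=2  [0,7]=2  [0,8]=2  [3,6]=1  [5,7]=1  [6,7]=2  [6,8]=2  [7,8]=2
  size 3 → [0,3,6]=3  [0,5,7]=3  [0,6,7]=6  [0,6,8]=6  [0,7,8]=6  [2,3,6]=1  [3,6,7]=3  [3,6,8]=3  [4,5,7]=1  [5,6,7]=3  [5,7,8]=3  [6,7,8]=6
  size 4 → [0,2,3,6]=4  [0,3,6,7]=12  [0,3,6,8]=12  [0,4,5,7]=4  [0,5,6,7]=12  [0,5,7,8]=12  [0,6,7,8]=24  [1,2,3,6]=1  [2,3,6,7]=4  [2,3,6,8]=4  [3,5,6,7]=6  [3,6,7,8]=12  [4,5,6,7]=4  [4,5,7,8]=4  [5,6,7,8]=12
  size 5 → [0,1,2,3,6]=5  [0,2,3,6,7]=20  [0,2,3,6,8]=20  [0,3,5,6,7]=30  [0,3,6,7,8]=60  [0,4,5,6,7]=20  [0,4,5,7,8]=20  [0,5,6,7,8]=60  [1,2,3,6,7]=5  [1,2,3,6,8]=5  [2,3,5,6,7]=10  [2,3,6,7,8]=20  [3,4,5,6,7]=10  [3,5,6,7,8]=30  [4,5,6,7,8]=20
  size 6 → [0,1,2,3,6,7]=30  [0,1,2,3,6,8]=30  [0,2,3,5,6,7]=60  [0,2,3,6,7,8]=120  [0,3,4,5,6,7]=60  [0,3,5,6,7,8]=180  [0,4,5,6,7,8]=120  [1,2,3,5,6,7]=15  [1,2,3,6,7,8]=30  [2,3,4,5,6,7]=20  [2,3,5,6,7,8]=60  [3,4,5,6,7,8]=60
  size 7 → [0,1,2,3,5,6,7]=105  [0,1,2,3,6,7,8]=210  [0,2,3,4,5,6,7]=140  [0,2,3,5,6,7,8]=420  [0,3,4,5,6,7,8]=420  [1,2,3,4,5,6,7]=35  [1,2,3,5,6,7,8]=105  [2,3,4,5,6,7,8]=140
  first=0(p) contributes 280
  first=1(r) contributes 1120
  first=4(q) contributes 840
  first=8(s) contributes 280
|[w]| = 2520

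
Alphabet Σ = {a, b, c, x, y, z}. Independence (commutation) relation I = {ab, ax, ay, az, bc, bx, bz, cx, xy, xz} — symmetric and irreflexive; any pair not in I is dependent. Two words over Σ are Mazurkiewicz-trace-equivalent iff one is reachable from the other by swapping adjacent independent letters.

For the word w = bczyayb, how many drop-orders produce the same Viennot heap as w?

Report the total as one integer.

17

#0=b has no predecessor
#1=c has no predecessor
#2=z depends on [1:c]
#3=y depends on [0:b, 2:z]
#4=a depends on [1:c]
#5=y depends on [3:y]
#6=b depends on [5:y]
sources: [0:b, 1:c]
N(rest) = Σ N(rest − s) over sources s of rest; N(one piece) = 1:
  size 1 → [4]=1  [6]=1
  size 2 → [4,6]=2  [5,6]=1
  size 3 → [3,5,6]=1  [4,5,6]=3
  size 4 → [0,3,5,6]=1  [2,3,5,6]=1  [3,4,5,6]=4
  size 5 → [0,2,3,5,6]=2  [0,3,4,5,6]=5  [2,3,4,5,6]=5
  first=0(b) contributes 5
  first=1(c) contributes 12
|[w]| = 17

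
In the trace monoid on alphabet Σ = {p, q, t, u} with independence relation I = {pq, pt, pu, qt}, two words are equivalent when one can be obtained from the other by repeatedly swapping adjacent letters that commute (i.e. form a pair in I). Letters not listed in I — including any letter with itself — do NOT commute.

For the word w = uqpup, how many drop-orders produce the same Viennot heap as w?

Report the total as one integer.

10

drop 0:u onto floor
drop 1:q onto {0:u}
drop 2:p onto floor
drop 3:u onto {1:q}
drop 4:p onto {2:p}
ground layer = {0:u, 2:p}
drop-orders for the pieces not yet dropped (sum over which currently-grounded one goes next):
  1 to go: {3} 1  {4} 1
  2 to go: {1,3} 1  {2,4} 1  {3,4} 2
  3 to go: {0,1,3} 1  {1,3,4} 3  {2,3,4} 3
  if 0:u drops first: 6 orders
  if 2:p drops first: 4 orders
heap linearizations: 10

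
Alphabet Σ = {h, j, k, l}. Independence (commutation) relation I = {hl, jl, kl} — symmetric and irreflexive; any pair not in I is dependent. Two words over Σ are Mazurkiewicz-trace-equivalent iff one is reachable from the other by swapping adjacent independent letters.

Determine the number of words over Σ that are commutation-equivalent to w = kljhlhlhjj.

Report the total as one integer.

120

#0=k has no predecessor
#1=l has no predecessor
#2=j depends on [0:k]
#3=h depends on [2:j]
#4=l depends on [1:l]
#5=h depends on [3:h]
#6=l depends on [4:l]
#7=h depends on [5:h]
#8=j depends on [7:h]
#9=j depends on [8:j]
sources: [0:k, 1:l]
N(rest) = Σ N(rest − s) over sources s of rest; N(one piece) = 1:
  size 1 → [6]=1  [9]=1
  size 2 → [4,6]=1  [6,9]=2  [8,9]=1
  size 3 → [1,4,6]=1  [4,6,9]=3  [6,8,9]=3  [7,8,9]=1
  size 4 → [1,4,6,9]=4  [4,6,8,9]=6  [5,7,8,9]=1  [6,7,8,9]=4
  size 5 → [1,4,6,8,9]=10  [3,5,7,8,9]=1  [4,6,7,8,9]=10  [5,6,7,8,9]=5
  size 6 → [1,4,6,7,8,9]=20  [2,3,5,7,8,9]=1  [3,5,6,7,8,9]=6  [4,5,6,7,8,9]=15
  size 7 → [0,2,3,5,7,8,9]=1  [1,4,5,6,7,8,9]=35  [2,3,5,6,7,8,9]=7  [3,4,5,6,7,8,9]=21
  size 8 → [0,2,3,5,6,7,8,9]=8  [1,3,4,5,6,7,8,9]=56  [2,3,4,5,6,7,8,9]=28
  first=0(k) contributes 84
  first=1(l) contributes 36
|[w]| = 120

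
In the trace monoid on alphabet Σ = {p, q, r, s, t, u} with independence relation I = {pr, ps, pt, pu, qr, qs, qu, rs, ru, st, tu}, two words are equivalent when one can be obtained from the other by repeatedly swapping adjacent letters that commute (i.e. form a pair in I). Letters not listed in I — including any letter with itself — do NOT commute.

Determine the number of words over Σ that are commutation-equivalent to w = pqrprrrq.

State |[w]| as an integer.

70

drop 0:p onto floor
drop 1:q onto {0:p}
drop 2:r onto floor
drop 3:p onto {1:q}
drop 4:r onto {2:r}
drop 5:r onto {4:r}
drop 6:r onto {5:r}
drop 7:q onto {3:p}
ground layer = {0:p, 2:r}
drop-orders for the pieces not yet dropped (sum over which currently-grounded one goes next):
  1 to go: {6} 1  {7} 1
  2 to go: {3,7} 1  {5,6} 1  {6,7} 2
  3 to go: {1,3,7} 1  {3,6,7} 3  {4,5,6} 1  {5,6,7} 3
  4 to go: {0,1,3,7} 1  {1,3,6,7} 4  {2,4,5,6} 1  {3,5,6,7} 6  {4,5,6,7} 4
  5 to go: {0,1,3,6,7} 5  {1,3,5,6,7} 10  {2,4,5,6,7} 5  {3,4,5,6,7} 10
  6 to go: {0,1,3,5,6,7} 15  {1,3,4,5,6,7} 20  {2,3,4,5,6,7} 15
  if 0:p drops first: 35 orders
  if 2:r drops first: 35 orders
heap linearizations: 70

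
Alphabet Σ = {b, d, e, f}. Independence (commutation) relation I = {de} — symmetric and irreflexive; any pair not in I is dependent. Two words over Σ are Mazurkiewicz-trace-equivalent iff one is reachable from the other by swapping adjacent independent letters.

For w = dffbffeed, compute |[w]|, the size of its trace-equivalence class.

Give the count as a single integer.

3

piece 0:d — minimal
piece 1:f rests on {0:d}
piece 2:f rests on {1:f}
piece 3:b rests on {2:f}
piece 4:f rests on {3:b}
piece 5:f rests on {4:f}
piece 6:e rests on {5:f}
piece 7:e rests on {6:e}
piece 8:d rests on {5:f}
minimal pieces: {0:d}
ways to finish when only these pieces remain (= sum over removing one remaining piece with nothing left below it):
  1 left: {7}→1  {8}→1
  2 left: {6,7}→1  {7,8}→2
  3 left: {6,7,8}→3
  4 left: {5,6,7,8}→3
  5 left: {4,5,6,7,8}→3
  6 left: {3,4,5,6,7,8}→3
  7 left: {2,3,4,5,6,7,8}→3
  placing 0:d first → 3 extensions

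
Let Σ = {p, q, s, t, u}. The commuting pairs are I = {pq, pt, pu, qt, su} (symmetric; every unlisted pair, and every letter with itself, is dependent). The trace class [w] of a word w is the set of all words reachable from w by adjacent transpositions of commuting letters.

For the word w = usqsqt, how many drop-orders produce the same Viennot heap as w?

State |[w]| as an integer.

piece 0:u — minimal
piece 1:s — minimal
piece 2:q rests on {0:u, 1:s}
piece 3:s rests on {2:q}
piece 4:q rests on {3:s}
piece 5:t rests on {3:s}
minimal pieces: {0:u, 1:s}
ways to finish when only these pieces remain (= sum over removing one remaining piece with nothing left below it):
  1 left: {4}→1  {5}→1
  2 left: {4,5}→2
  3 left: {3,4,5}→2
  4 left: {2,3,4,5}→2
  placing 0:u first → 2 extensions
  placing 1:s first → 2 extensions
total linear extensions = 4

4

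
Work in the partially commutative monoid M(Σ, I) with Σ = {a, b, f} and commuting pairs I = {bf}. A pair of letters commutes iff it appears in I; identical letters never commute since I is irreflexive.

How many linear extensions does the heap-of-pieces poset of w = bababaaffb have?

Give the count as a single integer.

#0=b has no predecessor
#1=a depends on [0:b]
#2=b depends on [1:a]
#3=a depends on [2:b]
#4=b depends on [3:a]
#5=a depends on [4:b]
#6=a depends on [5:a]
#7=f depends on [6:a]
#8=f depends on [7:f]
#9=b depends on [6:a]
sources: [0:b]
N(rest) = Σ N(rest − s) over sources s of rest; N(one piece) = 1:
  size 1 → [8]=1  [9]=1
  size 2 → [7,8]=1  [8,9]=2
  size 3 → [7,8,9]=3
  size 4 → [6,7,8,9]=3
  size 5 → [5,6,7,8,9]=3
  size 6 → [4,5,6,7,8,9]=3
  size 7 → [3,4,5,6,7,8,9]=3
  size 8 → [2,3,4,5,6,7,8,9]=3
  first=0(b) contributes 3

3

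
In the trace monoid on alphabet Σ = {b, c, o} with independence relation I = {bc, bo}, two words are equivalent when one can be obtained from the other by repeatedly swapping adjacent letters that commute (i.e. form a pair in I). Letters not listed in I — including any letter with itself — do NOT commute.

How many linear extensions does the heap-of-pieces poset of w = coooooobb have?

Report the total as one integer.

36

0(c) covers ∅
1(o) covers 0:c
2(o) covers 1:o
3(o) covers 2:o
4(o) covers 3:o
5(o) covers 4:o
6(o) covers 5:o
7(b) covers ∅
8(b) covers 7:b
floor of heap: 0:c, 7:b
completions by unplaced set U, small U first (add the entries for U minus each lowest piece of U):
  |U|=1: {6}:1  {8}:1
  |U|=2: {5,6}:1  {6,8}:2  {7,8}:1
  |U|=3: {4,5,6}:1  {5,6,8}:3  {6,7,8}:3
  |U|=4: {3,4,5,6}:1  {4,5,6,8}:4  {5,6,7,8}:6
  |U|=5: {2,3,4,5,6}:1  {3,4,5,6,8}:5  {4,5,6,7,8}:10
  |U|=6: {1,2,3,4,5,6}:1  {2,3,4,5,6,8}:6  {3,4,5,6,7,8}:15
  |U|=7: {0,1,2,3,4,5,6}:1  {1,2,3,4,5,6,8}:7  {2,3,4,5,6,7,8}:21
  start at 0(c): 28
  start at 7(b): 8
sum over floor = 36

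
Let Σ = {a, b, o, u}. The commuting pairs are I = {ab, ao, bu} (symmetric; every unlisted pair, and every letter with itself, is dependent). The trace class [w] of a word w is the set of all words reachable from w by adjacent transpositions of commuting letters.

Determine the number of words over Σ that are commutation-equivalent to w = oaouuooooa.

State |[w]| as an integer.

piece 0:o — minimal
piece 1:a — minimal
piece 2:o rests on {0:o}
piece 3:u rests on {1:a, 2:o}
piece 4:u rests on {3:u}
piece 5:o rests on {4:u}
piece 6:o rests on {5:o}
piece 7:o rests on {6:o}
piece 8:o rests on {7:o}
piece 9:a rests on {4:u}
minimal pieces: {0:o, 1:a}
ways to finish when only these pieces remain (= sum over removing one remaining piece with nothing left below it):
  1 left: {8}→1  {9}→1
  2 left: {7,8}→1  {8,9}→2
  3 left: {6,7,8}→1  {7,8,9}→3
  4 left: {5,6,7,8}→1  {6,7,8,9}→4
  5 left: {5,6,7,8,9}→5
  6 left: {4,5,6,7,8,9}→5
  7 left: {3,4,5,6,7,8,9}→5
  8 left: {1,3,4,5,6,7,8,9}→5  {2,3,4,5,6,7,8,9}→5
  placing 0:o first → 10 extensions
  placing 1:a first → 5 extensions
total linear extensions = 15

15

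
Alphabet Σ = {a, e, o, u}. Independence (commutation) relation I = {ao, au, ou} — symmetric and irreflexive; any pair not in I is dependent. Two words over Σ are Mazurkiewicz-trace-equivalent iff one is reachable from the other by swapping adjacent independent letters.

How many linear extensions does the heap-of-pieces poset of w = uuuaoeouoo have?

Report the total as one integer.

piece 0:u — minimal
piece 1:u rests on {0:u}
piece 2:u rests on {1:u}
piece 3:a — minimal
piece 4:o — minimal
piece 5:e rests on {2:u, 3:a, 4:o}
piece 6:o rests on {5:e}
piece 7:u rests on {5:e}
piece 8:o rests on {6:o}
piece 9:o rests on {8:o}
minimal pieces: {0:u, 3:a, 4:o}
ways to finish when only these pieces remain (= sum over removing one remaining piece with nothing left below it):
  1 left: {7}→1  {9}→1
  2 left: {7,9}→2  {8,9}→1
  3 left: {6,8,9}→1  {7,8,9}→3
  4 left: {6,7,8,9}→4
  5 left: {5,6,7,8,9}→4
  6 left: {2,5,6,7,8,9}→4  {3,5,6,7,8,9}→4  {4,5,6,7,8,9}→4
  7 left: {1,2,5,6,7,8,9}→4  {2,3,5,6,7,8,9}→8  {2,4,5,6,7,8,9}→8  {3,4,5,6,7,8,9}→8
  8 left: {0,1,2,5,6,7,8,9}→4  {1,2,3,5,6,7,8,9}→12  {1,2,4,5,6,7,8,9}→12  {2,3,4,5,6,7,8,9}→24
  placing 0:u first → 48 extensions
  placing 3:a first → 16 extensions
  placing 4:o first → 16 extensions
total linear extensions = 80

80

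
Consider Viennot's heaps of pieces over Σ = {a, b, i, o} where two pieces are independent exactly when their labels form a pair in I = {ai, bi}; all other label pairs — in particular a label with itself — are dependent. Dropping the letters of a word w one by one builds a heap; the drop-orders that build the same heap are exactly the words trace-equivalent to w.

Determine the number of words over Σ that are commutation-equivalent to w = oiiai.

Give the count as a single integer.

drop 0:o onto floor
drop 1:i onto {0:o}
drop 2:i onto {1:i}
drop 3:a onto {0:o}
drop 4:i onto {2:i}
ground layer = {0:o}
drop-orders for the pieces not yet dropped (sum over which currently-grounded one goes next):
  1 to go: {3} 1  {4} 1
  2 to go: {2,4} 1  {3,4} 2
  3 to go: {1,2,4} 1  {2,3,4} 3
  if 0:o drops first: 4 orders

4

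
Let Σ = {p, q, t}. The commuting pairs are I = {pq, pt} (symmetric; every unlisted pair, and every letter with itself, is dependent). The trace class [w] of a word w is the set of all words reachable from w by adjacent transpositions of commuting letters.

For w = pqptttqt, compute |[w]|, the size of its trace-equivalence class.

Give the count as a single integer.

28

drop 0:p onto floor
drop 1:q onto floor
drop 2:p onto {0:p}
drop 3:t onto {1:q}
drop 4:t onto {3:t}
drop 5:t onto {4:t}
drop 6:q onto {5:t}
drop 7:t onto {6:q}
ground layer = {0:p, 1:q}
drop-orders for the pieces not yet dropped (sum over which currently-grounded one goes next):
  1 to go: {2} 1  {7} 1
  2 to go: {0,2} 1  {2,7} 2  {6,7} 1
  3 to go: {0,2,7} 3  {2,6,7} 3  {5,6,7} 1
  4 to go: {0,2,6,7} 6  {2,5,6,7} 4  {4,5,6,7} 1
  5 to go: {0,2,5,6,7} 10  {2,4,5,6,7} 5  {3,4,5,6,7} 1
  6 to go: {0,2,4,5,6,7} 15  {1,3,4,5,6,7} 1  {2,3,4,5,6,7} 6
  if 0:p drops first: 7 orders
  if 1:q drops first: 21 orders
heap linearizations: 28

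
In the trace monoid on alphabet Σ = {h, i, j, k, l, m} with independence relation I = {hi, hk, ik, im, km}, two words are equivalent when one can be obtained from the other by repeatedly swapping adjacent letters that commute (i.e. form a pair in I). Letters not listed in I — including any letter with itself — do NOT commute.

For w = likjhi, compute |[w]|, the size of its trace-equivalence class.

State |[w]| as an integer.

4

#0=l has no predecessor
#1=i depends on [0:l]
#2=k depends on [0:l]
#3=j depends on [1:i, 2:k]
#4=h depends on [3:j]
#5=i depends on [3:j]
sources: [0:l]
N(rest) = Σ N(rest − s) over sources s of rest; N(one piece) = 1:
  size 1 → [4]=1  [5]=1
  size 2 → [4,5]=2
  size 3 → [3,4,5]=2
  size 4 → [1,3,4,5]=2  [2,3,4,5]=2
  first=0(l) contributes 4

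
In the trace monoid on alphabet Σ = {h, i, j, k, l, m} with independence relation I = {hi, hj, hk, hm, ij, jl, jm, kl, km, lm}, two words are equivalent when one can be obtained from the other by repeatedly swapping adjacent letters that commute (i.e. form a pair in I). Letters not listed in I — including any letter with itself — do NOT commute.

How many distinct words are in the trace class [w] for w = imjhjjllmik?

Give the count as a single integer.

1920

0(i) covers ∅
1(m) covers 0:i
2(j) covers ∅
3(h) covers ∅
4(j) covers 2:j
5(j) covers 4:j
6(l) covers 0:i, 3:h
7(l) covers 6:l
8(m) covers 1:m
9(i) covers 7:l, 8:m
10(k) covers 5:j, 9:i
floor of heap: 0:i, 2:j, 3:h
completions by unplaced set U, small U first (add the entries for U minus each lowest piece of U):
  |U|=1: {10}:1
  |U|=2: {5,10}:1  {9,10}:1
  |U|=3: {4,5,10}:1  {5,9,10}:2  {7,9,10}:1  {8,9,10}:1
  |U|=4: {1,8,9,10}:1  {2,4,5,10}:1  {4,5,9,10}:3  {5,7,9,10}:3  {5,8,9,10}:3  {6,7,9,10}:1  {7,8,9,10}:2
  |U|=5: {1,5,8,9,10}:4  {1,7,8,9,10}:3  {2,4,5,9,10}:4  {3,6,7,9,10}:1  {4,5,7,9,10}:6  {4,5,8,9,10}:6  {5,6,7,9,10}:4  {5,7,8,9,10}:8  {6,7,8,9,10}:3
  |U|=6: {1,4,5,8,9,10}:10  {1,5,7,8,9,10}:15  {1,6,7,8,9,10}:6  {2,4,5,7,9,10}:10  {2,4,5,8,9,10}:10  {3,5,6,7,9,10}:5  {3,6,7,8,9,10}:4  {4,5,6,7,9,10}:10  {4,5,7,8,9,10}:20  {5,6,7,8,9,10}:15
  |U|=7: {0,1,6,7,8,9,10}:6  {1,2,4,5,8,9,10}:20  {1,3,6,7,8,9,10}:10  {1,4,5,7,8,9,10}:45  {1,5,6,7,8,9,10}:36  {2,4,5,6,7,9,10}:20  {2,4,5,7,8,9,10}:40  {3,4,5,6,7,9,10}:15  {3,5,6,7,8,9,10}:24  {4,5,6,7,8,9,10}:45
  |U|=8: {0,1,3,6,7,8,9,10}:16  {0,1,5,6,7,8,9,10}:42  {1,2,4,5,7,8,9,10}:105  {1,3,5,6,7,8,9,10}:70  {1,4,5,6,7,8,9,10}:126  {2,3,4,5,6,7,9,10}:35  {2,4,5,6,7,8,9,10}:105  {3,4,5,6,7,8,9,10}:84
  |U|=9: {0,1,3,5,6,7,8,9,10}:128  {0,1,4,5,6,7,8,9,10}:168  {1,2,4,5,6,7,8,9,10}:336  {1,3,4,5,6,7,8,9,10}:280  {2,3,4,5,6,7,8,9,10}:224
  start at 0(i): 840
  start at 2(j): 576
  start at 3(h): 504
sum over floor = 1920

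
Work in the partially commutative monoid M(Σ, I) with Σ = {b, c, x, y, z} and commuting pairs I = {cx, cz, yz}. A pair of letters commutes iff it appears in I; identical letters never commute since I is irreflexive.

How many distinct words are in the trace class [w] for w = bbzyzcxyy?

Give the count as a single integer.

#0=b has no predecessor
#1=b depends on [0:b]
#2=z depends on [1:b]
#3=y depends on [1:b]
#4=z depends on [2:z]
#5=c depends on [3:y]
#6=x depends on [3:y, 4:z]
#7=y depends on [5:c, 6:x]
#8=y depends on [7:y]
sources: [0:b]
N(rest) = Σ N(rest − s) over sources s of rest; N(one piece) = 1:
  size 1 → [8]=1
  size 2 → [7,8]=1
  size 3 → [5,7,8]=1  [6,7,8]=1
  size 4 → [4,6,7,8]=1  [5,6,7,8]=2
  size 5 → [2,4,6,7,8]=1  [3,5,6,7,8]=2  [4,5,6,7,8]=3
  size 6 → [2,4,5,6,7,8]=4  [3,4,5,6,7,8]=5
  size 7 → [2,3,4,5,6,7,8]=9
  first=0(b) contributes 9

9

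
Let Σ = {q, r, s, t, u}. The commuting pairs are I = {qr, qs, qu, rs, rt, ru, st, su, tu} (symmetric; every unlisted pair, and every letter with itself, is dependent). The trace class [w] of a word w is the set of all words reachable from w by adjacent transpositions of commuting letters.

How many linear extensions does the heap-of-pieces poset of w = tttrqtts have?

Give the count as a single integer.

56

piece 0:t — minimal
piece 1:t rests on {0:t}
piece 2:t rests on {1:t}
piece 3:r — minimal
piece 4:q rests on {2:t}
piece 5:t rests on {4:q}
piece 6:t rests on {5:t}
piece 7:s — minimal
minimal pieces: {0:t, 3:r, 7:s}
ways to finish when only these pieces remain (= sum over removing one remaining piece with nothing left below it):
  1 left: {3}→1  {6}→1  {7}→1
  2 left: {3,6}→2  {3,7}→2  {5,6}→1  {6,7}→2
  3 left: {3,5,6}→3  {3,6,7}→6  {4,5,6}→1  {5,6,7}→3
  4 left: {2,4,5,6}→1  {3,4,5,6}→4  {3,5,6,7}→12  {4,5,6,7}→4
  5 left: {1,2,4,5,6}→1  {2,3,4,5,6}→5  {2,4,5,6,7}→5  {3,4,5,6,7}→20
  6 left: {0,1,2,4,5,6}→1  {1,2,3,4,5,6}→6  {1,2,4,5,6,7}→6  {2,3,4,5,6,7}→30
  placing 0:t first → 42 extensions
  placing 3:r first → 7 extensions
  placing 7:s first → 7 extensions
total linear extensions = 56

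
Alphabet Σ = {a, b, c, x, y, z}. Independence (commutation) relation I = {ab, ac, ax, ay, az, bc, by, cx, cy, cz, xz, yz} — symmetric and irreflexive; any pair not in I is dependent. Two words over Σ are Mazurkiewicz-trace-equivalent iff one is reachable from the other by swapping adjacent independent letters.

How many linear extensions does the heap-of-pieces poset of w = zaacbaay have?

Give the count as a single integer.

840

drop 0:z onto floor
drop 1:a onto floor
drop 2:a onto {1:a}
drop 3:c onto floor
drop 4:b onto {0:z}
drop 5:a onto {2:a}
drop 6:a onto {5:a}
drop 7:y onto floor
ground layer = {0:z, 1:a, 3:c, 7:y}
drop-orders for the pieces not yet dropped (sum over which currently-grounded one goes next):
  1 to go: {3} 1  {4} 1  {6} 1  {7} 1
  2 to go: {0,4} 1  {3,4} 2  {3,6} 2  {3,7} 2  {4,6} 2  {4,7} 2  {5,6} 1  {6,7} 2
  3 to go: {0,3,4} 3  {0,4,6} 3  {0,4,7} 3  {2,5,6} 1  {3,4,6} 6  {3,4,7} 6  {3,5,6} 3  {3,6,7} 6  {4,5,6} 3  {4,6,7} 6  {5,6,7} 3
  4 to go: {0,3,4,6} 12  {0,3,4,7} 12  {0,4,5,6} 6  {0,4,6,7} 12  {1,2,5,6} 1  {2,3,5,6} 4  {2,4,5,6} 4  {2,5,6,7} 4  {3,4,5,6} 12  {3,4,6,7} 24  {3,5,6,7} 12  {4,5,6,7} 12
  5 to go: {0,2,4,5,6} 10  {0,3,4,5,6} 30  {0,3,4,6,7} 60  {0,4,5,6,7} 30  {1,2,3,5,6} 5  {1,2,4,5,6} 5  {1,2,5,6,7} 5  {2,3,4,5,6} 20  {2,3,5,6,7} 20  {2,4,5,6,7} 20  {3,4,5,6,7} 60
  6 to go: {0,1,2,4,5,6} 15  {0,2,3,4,5,6} 60  {0,2,4,5,6,7} 60  {0,3,4,5,6,7} 180  {1,2,3,4,5,6} 30  {1,2,3,5,6,7} 30  {1,2,4,5,6,7} 30  {2,3,4,5,6,7} 120
  if 0:z drops first: 210 orders
  if 1:a drops first: 420 orders
  if 3:c drops first: 105 orders
  if 7:y drops first: 105 orders
heap linearizations: 840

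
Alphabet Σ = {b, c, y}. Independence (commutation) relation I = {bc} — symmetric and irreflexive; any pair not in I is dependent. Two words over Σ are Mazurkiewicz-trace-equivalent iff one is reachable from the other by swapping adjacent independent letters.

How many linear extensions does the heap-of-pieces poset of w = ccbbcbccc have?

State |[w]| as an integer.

84

drop 0:c onto floor
drop 1:c onto {0:c}
drop 2:b onto floor
drop 3:b onto {2:b}
drop 4:c onto {1:c}
drop 5:b onto {3:b}
drop 6:c onto {4:c}
drop 7:c onto {6:c}
drop 8:c onto {7:c}
ground layer = {0:c, 2:b}
drop-orders for the pieces not yet dropped (sum over which currently-grounded one goes next):
  1 to go: {5} 1  {8} 1
  2 to go: {3,5} 1  {5,8} 2  {7,8} 1
  3 to go: {2,3,5} 1  {3,5,8} 3  {5,7,8} 3  {6,7,8} 1
  4 to go: {2,3,5,8} 4  {3,5,7,8} 6  {4,6,7,8} 1  {5,6,7,8} 4
  5 to go: {1,4,6,7,8} 1  {2,3,5,7,8} 10  {3,5,6,7,8} 10  {4,5,6,7,8} 5
  6 to go: {0,1,4,6,7,8} 1  {1,4,5,6,7,8} 6  {2,3,5,6,7,8} 20  {3,4,5,6,7,8} 15
  7 to go: {0,1,4,5,6,7,8} 7  {1,3,4,5,6,7,8} 21  {2,3,4,5,6,7,8} 35
  if 0:c drops first: 56 orders
  if 2:b drops first: 28 orders
heap linearizations: 84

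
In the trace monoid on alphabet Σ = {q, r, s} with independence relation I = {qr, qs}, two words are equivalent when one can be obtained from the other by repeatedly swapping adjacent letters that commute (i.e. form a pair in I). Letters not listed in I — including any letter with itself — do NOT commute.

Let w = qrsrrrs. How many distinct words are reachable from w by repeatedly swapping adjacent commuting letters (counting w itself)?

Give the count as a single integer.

piece 0:q — minimal
piece 1:r — minimal
piece 2:s rests on {1:r}
piece 3:r rests on {2:s}
piece 4:r rests on {3:r}
piece 5:r rests on {4:r}
piece 6:s rests on {5:r}
minimal pieces: {0:q, 1:r}
ways to finish when only these pieces remain (= sum over removing one remaining piece with nothing left below it):
  1 left: {0}→1  {6}→1
  2 left: {0,6}→2  {5,6}→1
  3 left: {0,5,6}→3  {4,5,6}→1
  4 left: {0,4,5,6}→4  {3,4,5,6}→1
  5 left: {0,3,4,5,6}→5  {2,3,4,5,6}→1
  placing 0:q first → 1 extensions
  placing 1:r first → 6 extensions
total linear extensions = 7

7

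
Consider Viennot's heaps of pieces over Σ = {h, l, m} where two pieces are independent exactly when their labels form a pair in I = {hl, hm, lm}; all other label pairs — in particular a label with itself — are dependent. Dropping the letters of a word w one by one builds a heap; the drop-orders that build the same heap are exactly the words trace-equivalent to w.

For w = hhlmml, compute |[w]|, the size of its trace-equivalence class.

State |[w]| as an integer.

90

drop 0:h onto floor
drop 1:h onto {0:h}
drop 2:l onto floor
drop 3:m onto floor
drop 4:m onto {3:m}
drop 5:l onto {2:l}
ground layer = {0:h, 2:l, 3:m}
drop-orders for the pieces not yet dropped (sum over which currently-grounded one goes next):
  1 to go: {1} 1  {4} 1  {5} 1
  2 to go: {0,1} 1  {1,4} 2  {1,5} 2  {2,5} 1  {3,4} 1  {4,5} 2
  3 to go: {0,1,4} 3  {0,1,5} 3  {1,2,5} 3  {1,3,4} 3  {1,4,5} 6  {2,4,5} 3  {3,4,5} 3
  4 to go: {0,1,2,5} 6  {0,1,3,4} 6  {0,1,4,5} 12  {1,2,4,5} 12  {1,3,4,5} 12  {2,3,4,5} 6
  if 0:h drops first: 30 orders
  if 2:l drops first: 30 orders
  if 3:m drops first: 30 orders
heap linearizations: 90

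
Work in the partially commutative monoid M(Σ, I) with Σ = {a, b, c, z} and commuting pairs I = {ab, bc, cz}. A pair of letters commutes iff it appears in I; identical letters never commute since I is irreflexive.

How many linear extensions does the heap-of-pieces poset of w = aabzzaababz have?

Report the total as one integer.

#0=a has no predecessor
#1=a depends on [0:a]
#2=b has no predecessor
#3=z depends on [1:a, 2:b]
#4=z depends on [3:z]
#5=a depends on [4:z]
#6=a depends on [5:a]
#7=b depends on [4:z]
#8=a depends on [6:a]
#9=b depends on [7:b]
#10=z depends on [8:a, 9:b]
sources: [0:a, 2:b]
N(rest) = Σ N(rest − s) over sources s of rest; N(one piece) = 1:
  size 1 → [10]=1
  size 2 → [8,10]=1  [9,10]=1
  size 3 → [6,8,10]=1  [7,9,10]=1  [8,9,10]=2
  size 4 → [5,6,8,10]=1  [6,8,9,10]=3  [7,8,9,10]=3
  size 5 → [5,6,8,9,10]=4  [6,7,8,9,10]=6
  size 6 → [5,6,7,8,9,10]=10
  size 7 → [4,5,6,7,8,9,10]=10
  size 8 → [3,4,5,6,7,8,9,10]=10
  size 9 → [1,3,4,5,6,7,8,9,10]=10  [2,3,4,5,6,7,8,9,10]=10
  first=0(a) contributes 20
  first=2(b) contributes 10
|[w]| = 30

30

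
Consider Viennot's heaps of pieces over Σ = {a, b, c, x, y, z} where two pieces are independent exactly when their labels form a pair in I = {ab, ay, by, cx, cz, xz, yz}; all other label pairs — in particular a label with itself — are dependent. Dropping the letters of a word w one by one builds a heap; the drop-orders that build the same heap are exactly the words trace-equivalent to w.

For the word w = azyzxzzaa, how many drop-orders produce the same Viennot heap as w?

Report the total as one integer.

drop 0:a onto floor
drop 1:z onto {0:a}
drop 2:y onto floor
drop 3:z onto {1:z}
drop 4:x onto {0:a, 2:y}
drop 5:z onto {3:z}
drop 6:z onto {5:z}
drop 7:a onto {4:x, 6:z}
drop 8:a onto {7:a}
ground layer = {0:a, 2:y}
drop-orders for the pieces not yet dropped (sum over which currently-grounded one goes next):
  1 to go: {8} 1
  2 to go: {7,8} 1
  3 to go: {4,7,8} 1  {6,7,8} 1
  4 to go: {2,4,7,8} 1  {4,6,7,8} 2  {5,6,7,8} 1
  5 to go: {2,4,6,7,8} 3  {3,5,6,7,8} 1  {4,5,6,7,8} 3
  6 to go: {1,3,5,6,7,8} 1  {2,4,5,6,7,8} 6  {3,4,5,6,7,8} 4
  7 to go: {1,3,4,5,6,7,8} 5  {2,3,4,5,6,7,8} 10
  if 0:a drops first: 15 orders
  if 2:y drops first: 5 orders
heap linearizations: 20

20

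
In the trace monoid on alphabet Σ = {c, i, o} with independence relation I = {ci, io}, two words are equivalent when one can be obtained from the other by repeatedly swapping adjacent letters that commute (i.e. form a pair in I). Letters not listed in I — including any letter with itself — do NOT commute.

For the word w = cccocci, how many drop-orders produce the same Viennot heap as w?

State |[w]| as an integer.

drop 0:c onto floor
drop 1:c onto {0:c}
drop 2:c onto {1:c}
drop 3:o onto {2:c}
drop 4:c onto {3:o}
drop 5:c onto {4:c}
drop 6:i onto floor
ground layer = {0:c, 6:i}
drop-orders for the pieces not yet dropped (sum over which currently-grounded one goes next):
  1 to go: {5} 1  {6} 1
  2 to go: {4,5} 1  {5,6} 2
  3 to go: {3,4,5} 1  {4,5,6} 3
  4 to go: {2,3,4,5} 1  {3,4,5,6} 4
  5 to go: {1,2,3,4,5} 1  {2,3,4,5,6} 5
  if 0:c drops first: 6 orders
  if 6:i drops first: 1 orders
heap linearizations: 7

7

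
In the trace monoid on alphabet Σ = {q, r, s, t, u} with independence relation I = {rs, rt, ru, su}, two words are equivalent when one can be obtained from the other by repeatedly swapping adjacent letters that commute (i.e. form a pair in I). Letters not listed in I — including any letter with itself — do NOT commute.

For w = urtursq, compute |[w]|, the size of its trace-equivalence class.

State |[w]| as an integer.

piece 0:u — minimal
piece 1:r — minimal
piece 2:t rests on {0:u}
piece 3:u rests on {2:t}
piece 4:r rests on {1:r}
piece 5:s rests on {2:t}
piece 6:q rests on {3:u, 4:r, 5:s}
minimal pieces: {0:u, 1:r}
ways to finish when only these pieces remain (= sum over removing one remaining piece with nothing left below it):
  1 left: {6}→1
  2 left: {3,6}→1  {4,6}→1  {5,6}→1
  3 left: {1,4,6}→1  {3,4,6}→2  {3,5,6}→2  {4,5,6}→2
  4 left: {1,3,4,6}→3  {1,4,5,6}→3  {2,3,5,6}→2  {3,4,5,6}→6
  5 left: {0,2,3,5,6}→2  {1,3,4,5,6}→12  {2,3,4,5,6}→8
  placing 0:u first → 20 extensions
  placing 1:r first → 10 extensions
total linear extensions = 30

30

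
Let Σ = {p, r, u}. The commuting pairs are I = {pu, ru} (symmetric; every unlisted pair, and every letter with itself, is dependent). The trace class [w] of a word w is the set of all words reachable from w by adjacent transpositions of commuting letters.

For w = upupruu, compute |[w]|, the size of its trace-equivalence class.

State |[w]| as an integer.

drop 0:u onto floor
drop 1:p onto floor
drop 2:u onto {0:u}
drop 3:p onto {1:p}
drop 4:r onto {3:p}
drop 5:u onto {2:u}
drop 6:u onto {5:u}
ground layer = {0:u, 1:p}
drop-orders for the pieces not yet dropped (sum over which currently-grounded one goes next):
  1 to go: {4} 1  {6} 1
  2 to go: {3,4} 1  {4,6} 2  {5,6} 1
  3 to go: {1,3,4} 1  {2,5,6} 1  {3,4,6} 3  {4,5,6} 3
  4 to go: {0,2,5,6} 1  {1,3,4,6} 4  {2,4,5,6} 4  {3,4,5,6} 6
  5 to go: {0,2,4,5,6} 5  {1,3,4,5,6} 10  {2,3,4,5,6} 10
  if 0:u drops first: 20 orders
  if 1:p drops first: 15 orders
heap linearizations: 35

35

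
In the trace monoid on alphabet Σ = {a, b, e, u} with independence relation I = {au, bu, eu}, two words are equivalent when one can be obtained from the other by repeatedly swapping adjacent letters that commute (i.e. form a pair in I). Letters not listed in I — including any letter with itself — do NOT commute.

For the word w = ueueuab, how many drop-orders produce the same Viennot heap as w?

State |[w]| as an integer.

35

piece 0:u — minimal
piece 1:e — minimal
piece 2:u rests on {0:u}
piece 3:e rests on {1:e}
piece 4:u rests on {2:u}
piece 5:a rests on {3:e}
piece 6:b rests on {5:a}
minimal pieces: {0:u, 1:e}
ways to finish when only these pieces remain (= sum over removing one remaining piece with nothing left below it):
  1 left: {4}→1  {6}→1
  2 left: {2,4}→1  {4,6}→2  {5,6}→1
  3 left: {0,2,4}→1  {2,4,6}→3  {3,5,6}→1  {4,5,6}→3
  4 left: {0,2,4,6}→4  {1,3,5,6}→1  {2,4,5,6}→6  {3,4,5,6}→4
  5 left: {0,2,4,5,6}→10  {1,3,4,5,6}→5  {2,3,4,5,6}→10
  placing 0:u first → 15 extensions
  placing 1:e first → 20 extensions
total linear extensions = 35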